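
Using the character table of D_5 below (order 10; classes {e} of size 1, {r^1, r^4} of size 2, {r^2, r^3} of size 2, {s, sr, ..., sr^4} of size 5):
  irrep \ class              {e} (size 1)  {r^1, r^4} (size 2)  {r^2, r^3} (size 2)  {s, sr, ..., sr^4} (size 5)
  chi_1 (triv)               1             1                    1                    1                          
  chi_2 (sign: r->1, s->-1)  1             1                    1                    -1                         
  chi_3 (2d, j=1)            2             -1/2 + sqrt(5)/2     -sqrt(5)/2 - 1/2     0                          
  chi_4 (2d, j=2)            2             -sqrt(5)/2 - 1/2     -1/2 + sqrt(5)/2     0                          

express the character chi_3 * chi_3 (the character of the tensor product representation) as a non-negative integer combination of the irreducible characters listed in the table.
chi_3 tensor chi_3 = chi_1 + chi_2 + chi_4 (all other irreducibles have multiplicity 0).

Details: The character of a tensor product is the pointwise product (chi_3 * chi_3)(C) = chi_3(C) * chi_3(C):
  {e}: (2)*(2), {r^1, r^4}: (-1/2 + sqrt(5)/2)*(-1/2 + sqrt(5)/2), {r^2, r^3}: (-sqrt(5)/2 - 1/2)*(-sqrt(5)/2 - 1/2), {s, sr, ..., sr^4}: (0)*(0)
so (chi_3 * chi_3) takes values
  {e} -> 4, {r^1, r^4} -> 3/2 - sqrt(5)/2, {r^2, r^3} -> sqrt(5)/2 + 3/2, {s, sr, ..., sr^4} -> 0.
Now take the inner product of this character with each irreducible chi from the table, <chi_3*chi_3, chi> = (1/10) sum_C |C| (chi_3*chi_3)(C) conj(chi(C)):
  <chi_3*chi_3, chi_1> = (1/10)[1*(4)*conj(1) + 2*(3/2 - sqrt(5)/2)*conj(1) + 2*(sqrt(5)/2 + 3/2)*conj(1) + 5*(0)*conj(1)]
      = (1/10)[(4) + (3 - sqrt(5)) + (sqrt(5) + 3) + (0)] = 10/10 = 1
  <chi_3*chi_3, chi_2> = (1/10)[1*(4)*conj(1) + 2*(3/2 - sqrt(5)/2)*conj(1) + 2*(sqrt(5)/2 + 3/2)*conj(1) + 5*(0)*conj(-1)]
      = (1/10)[(4) + (3 - sqrt(5)) + (sqrt(5) + 3) + (0)] = 10/10 = 1
  <chi_3*chi_3, chi_3> = (1/10)[1*(4)*conj(2) + 2*(3/2 - sqrt(5)/2)*conj(-1/2 + sqrt(5)/2) + 2*(sqrt(5)/2 + 3/2)*conj(-sqrt(5)/2 - 1/2) + 5*(0)*conj(0)]
      = (1/10)[(8) + (-4 + 2*sqrt(5)) + (-2*sqrt(5) - 4) + (0)] = 0/10 = 0
  <chi_3*chi_3, chi_4> = (1/10)[1*(4)*conj(2) + 2*(3/2 - sqrt(5)/2)*conj(-sqrt(5)/2 - 1/2) + 2*(sqrt(5)/2 + 3/2)*conj(-1/2 + sqrt(5)/2) + 5*(0)*conj(0)]
      = (1/10)[(8) + (1 - sqrt(5)) + (1 + sqrt(5)) + (0)] = 10/10 = 1
Hence the multiplicities are chi_1: 1, chi_2: 1, chi_4: 1. Dimension check: dim(chi_3)*dim(chi_3) = 2*2 = 4 and sum (mult * dim) = 1*1 + 1*1 + 1*2 = 4.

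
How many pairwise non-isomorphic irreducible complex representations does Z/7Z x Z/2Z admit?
14

Why: The number of irreducible complex representations of a finite group equals its number of conjugacy classes. Z/7Z x Z/2Z is abelian of order 14, so every element is its own conjugacy class: 14 classes, so Z/7Z x Z/2Z (order 14) has exactly 14 irreducible complex representations.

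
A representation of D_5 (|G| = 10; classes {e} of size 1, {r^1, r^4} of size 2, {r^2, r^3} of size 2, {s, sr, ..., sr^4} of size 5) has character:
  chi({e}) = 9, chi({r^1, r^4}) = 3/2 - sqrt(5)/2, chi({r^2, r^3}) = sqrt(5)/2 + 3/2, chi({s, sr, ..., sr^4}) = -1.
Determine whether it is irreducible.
Not irreducible (reducible): <chi, chi> = 10 > 1.

Explanation: <chi, chi> = (1/|G|) sum_C |C| * |chi(C)|^2 = (1/10)[1*|9|^2 + 2*|3/2 - sqrt(5)/2|^2 + 2*|sqrt(5)/2 + 3/2|^2 + 5*|-1|^2]
  = (1/10)[(81) + (7 - 3*sqrt(5)) + (3*sqrt(5) + 7) + (5)] = 100/10 = 10.
A character is irreducible iff <chi, chi> = 1, so this representation is reducible.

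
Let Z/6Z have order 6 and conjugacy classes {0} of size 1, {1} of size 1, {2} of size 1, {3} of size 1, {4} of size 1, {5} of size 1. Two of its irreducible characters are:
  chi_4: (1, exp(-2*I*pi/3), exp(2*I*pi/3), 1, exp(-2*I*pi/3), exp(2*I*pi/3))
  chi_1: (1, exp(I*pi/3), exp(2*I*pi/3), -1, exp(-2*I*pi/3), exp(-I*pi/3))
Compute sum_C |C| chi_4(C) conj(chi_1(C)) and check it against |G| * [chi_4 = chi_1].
Sum = 0; so <chi_4, chi_1> = 0 (distinct irreducibles are orthogonal).

Explanation: Compute term by term over conjugacy classes (|C| * chi_4(C) * conj(chi_1(C))):
  1*(1)*conj(1) + 1*(exp(-2*I*pi/3))*conj(exp(I*pi/3)) + 1*(exp(2*I*pi/3))*conj(exp(2*I*pi/3)) + 1*(1)*conj(-1) + 1*(exp(-2*I*pi/3))*conj(exp(-2*I*pi/3)) + 1*(exp(2*I*pi/3))*conj(exp(-I*pi/3))
  = (1) + (-1) + (1) + (-1) + (1) + (-1)
  = 0.
(Exp terms are combined using exp(i*s)*conj(exp(i*t)) = exp(i*(s-t)), and sums of them are collapsed using the identity that for every m > 1 the m distinct m-th roots of unity sum to 0, e.g. 1 + exp(2*I*pi/3) + exp(-2*I*pi/3) = 0.)
Dividing by |G| = 6 gives 0/6 = 0, matching the row-orthogonality relation <chi_4, chi_1> = [chi_4 = chi_1].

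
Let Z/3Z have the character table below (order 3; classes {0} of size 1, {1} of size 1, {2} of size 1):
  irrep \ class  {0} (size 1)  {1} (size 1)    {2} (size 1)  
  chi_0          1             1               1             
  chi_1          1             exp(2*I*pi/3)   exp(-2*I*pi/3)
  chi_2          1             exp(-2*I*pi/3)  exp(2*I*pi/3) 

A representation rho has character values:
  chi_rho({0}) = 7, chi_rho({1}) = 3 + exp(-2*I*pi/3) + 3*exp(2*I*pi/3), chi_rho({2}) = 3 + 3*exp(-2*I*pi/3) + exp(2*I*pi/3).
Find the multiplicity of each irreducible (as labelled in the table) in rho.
Multiplicities: chi_0: 3, chi_1: 3, chi_2: 1.

Argument: Use <chi_rho, chi> = (1/|G|) sum_C |C| * chi_rho(C) * conj(chi(C)) with |G| = 3 for each irreducible chi in the table:
  <chi_rho, chi_0> = (1/3)[1*(7)*conj(1) + 1*(3 + exp(-2*I*pi/3) + 3*exp(2*I*pi/3))*conj(1) + 1*(3 + 3*exp(-2*I*pi/3) + exp(2*I*pi/3))*conj(1)]
      = (1/3)[(7) + (3 + exp(-2*I*pi/3) + 3*exp(2*I*pi/3)) + (3 + 3*exp(-2*I*pi/3) + exp(2*I*pi/3))] = 9/3 = 3
  <chi_rho, chi_1> = (1/3)[1*(7)*conj(1) + 1*(3 + exp(-2*I*pi/3) + 3*exp(2*I*pi/3))*conj(exp(2*I*pi/3)) + 1*(3 + 3*exp(-2*I*pi/3) + exp(2*I*pi/3))*conj(exp(-2*I*pi/3))]
      = (1/3)[(7) + (3 + 3*exp(-2*I*pi/3) + exp(2*I*pi/3)) + (3 + exp(-2*I*pi/3) + 3*exp(2*I*pi/3))] = 9/3 = 3
  <chi_rho, chi_2> = (1/3)[1*(7)*conj(1) + 1*(3 + exp(-2*I*pi/3) + 3*exp(2*I*pi/3))*conj(exp(-2*I*pi/3)) + 1*(3 + 3*exp(-2*I*pi/3) + exp(2*I*pi/3))*conj(exp(2*I*pi/3))]
      = (1/3)[(7) + (-2) + (-2)] = 3/3 = 1
(Exp terms are combined using exp(i*s)*conj(exp(i*t)) = exp(i*(s-t)), and sums of them are collapsed using the identity that for every m > 1 the m distinct m-th roots of unity sum to 0, e.g. 1 + exp(2*I*pi/3) + exp(-2*I*pi/3) = 0.)
Dimension check: dim(rho) = sum (mult * dim) = 3*1 + 3*1 + 1*1 = 7 = chi_rho(e) = 7.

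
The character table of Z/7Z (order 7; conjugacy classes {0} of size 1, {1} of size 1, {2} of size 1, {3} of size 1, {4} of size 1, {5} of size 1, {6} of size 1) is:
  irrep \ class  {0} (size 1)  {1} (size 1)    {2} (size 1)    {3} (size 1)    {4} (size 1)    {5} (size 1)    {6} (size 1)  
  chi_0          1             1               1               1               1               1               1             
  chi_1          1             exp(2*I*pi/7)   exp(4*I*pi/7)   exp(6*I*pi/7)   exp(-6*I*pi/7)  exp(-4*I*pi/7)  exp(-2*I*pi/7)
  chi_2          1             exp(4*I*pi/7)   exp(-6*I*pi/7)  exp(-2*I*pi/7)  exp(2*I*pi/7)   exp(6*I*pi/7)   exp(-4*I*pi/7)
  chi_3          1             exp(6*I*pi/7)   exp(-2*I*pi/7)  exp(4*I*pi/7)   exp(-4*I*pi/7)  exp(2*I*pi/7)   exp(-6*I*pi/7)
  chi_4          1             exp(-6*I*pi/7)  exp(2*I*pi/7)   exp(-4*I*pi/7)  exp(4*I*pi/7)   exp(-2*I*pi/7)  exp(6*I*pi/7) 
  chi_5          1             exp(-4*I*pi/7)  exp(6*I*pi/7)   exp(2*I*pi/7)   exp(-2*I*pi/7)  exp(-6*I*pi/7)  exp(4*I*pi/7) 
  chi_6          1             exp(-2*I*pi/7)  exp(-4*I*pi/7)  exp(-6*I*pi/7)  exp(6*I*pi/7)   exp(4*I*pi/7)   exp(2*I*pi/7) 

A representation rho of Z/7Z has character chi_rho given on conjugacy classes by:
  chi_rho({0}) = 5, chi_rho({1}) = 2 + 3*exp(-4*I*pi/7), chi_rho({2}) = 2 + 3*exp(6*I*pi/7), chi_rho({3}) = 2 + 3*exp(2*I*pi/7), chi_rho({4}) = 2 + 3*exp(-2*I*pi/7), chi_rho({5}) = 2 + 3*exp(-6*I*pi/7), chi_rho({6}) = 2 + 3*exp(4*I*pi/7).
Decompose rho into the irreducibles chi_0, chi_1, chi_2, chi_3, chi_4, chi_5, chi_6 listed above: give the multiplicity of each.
Multiplicities: chi_0: 2, chi_1: 0, chi_2: 0, chi_3: 0, chi_4: 0, chi_5: 3, chi_6: 0.

Working: Use <chi_rho, chi> = (1/|G|) sum_C |C| * chi_rho(C) * conj(chi(C)) with |G| = 7 for each irreducible chi in the table:
  <chi_rho, chi_0> = (1/7)[1*(5)*conj(1) + 1*(2 + 3*exp(-4*I*pi/7))*conj(1) + 1*(2 + 3*exp(6*I*pi/7))*conj(1) + 1*(2 + 3*exp(2*I*pi/7))*conj(1) + 1*(2 + 3*exp(-2*I*pi/7))*conj(1) + 1*(2 + 3*exp(-6*I*pi/7))*conj(1) + 1*(2 + 3*exp(4*I*pi/7))*conj(1)]
      = (1/7)[(5) + (2 + 3*exp(-4*I*pi/7)) + (2 + 3*exp(6*I*pi/7)) + (2 + 3*exp(2*I*pi/7)) + (2 + 3*exp(-2*I*pi/7)) + (2 + 3*exp(-6*I*pi/7)) + (2 + 3*exp(4*I*pi/7))] = 14/7 = 2
  <chi_rho, chi_1> = (1/7)[1*(5)*conj(1) + 1*(2 + 3*exp(-4*I*pi/7))*conj(exp(2*I*pi/7)) + 1*(2 + 3*exp(6*I*pi/7))*conj(exp(4*I*pi/7)) + 1*(2 + 3*exp(2*I*pi/7))*conj(exp(6*I*pi/7)) + 1*(2 + 3*exp(-2*I*pi/7))*conj(exp(-6*I*pi/7)) + 1*(2 + 3*exp(-6*I*pi/7))*conj(exp(-4*I*pi/7)) + 1*(2 + 3*exp(4*I*pi/7))*conj(exp(-2*I*pi/7))]
      = (1/7)[(5) + (2*exp(-2*I*pi/7) + 3*exp(-6*I*pi/7)) + (2*exp(-4*I*pi/7) + 3*exp(2*I*pi/7)) + (3*exp(-4*I*pi/7) + 2*exp(-6*I*pi/7)) + (2*exp(6*I*pi/7) + 3*exp(4*I*pi/7)) + (3*exp(-2*I*pi/7) + 2*exp(4*I*pi/7)) + (3*exp(6*I*pi/7) + 2*exp(2*I*pi/7))] = 0/7 = 0
  <chi_rho, chi_2> = (1/7)[1*(5)*conj(1) + 1*(2 + 3*exp(-4*I*pi/7))*conj(exp(4*I*pi/7)) + 1*(2 + 3*exp(6*I*pi/7))*conj(exp(-6*I*pi/7)) + 1*(2 + 3*exp(2*I*pi/7))*conj(exp(-2*I*pi/7)) + 1*(2 + 3*exp(-2*I*pi/7))*conj(exp(2*I*pi/7)) + 1*(2 + 3*exp(-6*I*pi/7))*conj(exp(6*I*pi/7)) + 1*(2 + 3*exp(4*I*pi/7))*conj(exp(-4*I*pi/7))]
      = (1/7)[(5) + (2*exp(-4*I*pi/7) + 3*exp(6*I*pi/7)) + (3*exp(-2*I*pi/7) + 2*exp(6*I*pi/7)) + (2*exp(2*I*pi/7) + 3*exp(4*I*pi/7)) + (3*exp(-4*I*pi/7) + 2*exp(-2*I*pi/7)) + (2*exp(-6*I*pi/7) + 3*exp(2*I*pi/7)) + (3*exp(-6*I*pi/7) + 2*exp(4*I*pi/7))] = 0/7 = 0
  <chi_rho, chi_3> = (1/7)[1*(5)*conj(1) + 1*(2 + 3*exp(-4*I*pi/7))*conj(exp(6*I*pi/7)) + 1*(2 + 3*exp(6*I*pi/7))*conj(exp(-2*I*pi/7)) + 1*(2 + 3*exp(2*I*pi/7))*conj(exp(4*I*pi/7)) + 1*(2 + 3*exp(-2*I*pi/7))*conj(exp(-4*I*pi/7)) + 1*(2 + 3*exp(-6*I*pi/7))*conj(exp(2*I*pi/7)) + 1*(2 + 3*exp(4*I*pi/7))*conj(exp(-6*I*pi/7))]
      = (1/7)[(5) + (2*exp(-6*I*pi/7) + 3*exp(4*I*pi/7)) + (3*exp(-6*I*pi/7) + 2*exp(2*I*pi/7)) + (3*exp(-2*I*pi/7) + 2*exp(-4*I*pi/7)) + (2*exp(4*I*pi/7) + 3*exp(2*I*pi/7)) + (2*exp(-2*I*pi/7) + 3*exp(6*I*pi/7)) + (3*exp(-4*I*pi/7) + 2*exp(6*I*pi/7))] = 0/7 = 0
  <chi_rho, chi_4> = (1/7)[1*(5)*conj(1) + 1*(2 + 3*exp(-4*I*pi/7))*conj(exp(-6*I*pi/7)) + 1*(2 + 3*exp(6*I*pi/7))*conj(exp(2*I*pi/7)) + 1*(2 + 3*exp(2*I*pi/7))*conj(exp(-4*I*pi/7)) + 1*(2 + 3*exp(-2*I*pi/7))*conj(exp(4*I*pi/7)) + 1*(2 + 3*exp(-6*I*pi/7))*conj(exp(-2*I*pi/7)) + 1*(2 + 3*exp(4*I*pi/7))*conj(exp(6*I*pi/7))]
      = (1/7)[(5) + (2*exp(6*I*pi/7) + 3*exp(2*I*pi/7)) + (2*exp(-2*I*pi/7) + 3*exp(4*I*pi/7)) + (3*exp(6*I*pi/7) + 2*exp(4*I*pi/7)) + (2*exp(-4*I*pi/7) + 3*exp(-6*I*pi/7)) + (3*exp(-4*I*pi/7) + 2*exp(2*I*pi/7)) + (3*exp(-2*I*pi/7) + 2*exp(-6*I*pi/7))] = 0/7 = 0
  <chi_rho, chi_5> = (1/7)[1*(5)*conj(1) + 1*(2 + 3*exp(-4*I*pi/7))*conj(exp(-4*I*pi/7)) + 1*(2 + 3*exp(6*I*pi/7))*conj(exp(6*I*pi/7)) + 1*(2 + 3*exp(2*I*pi/7))*conj(exp(2*I*pi/7)) + 1*(2 + 3*exp(-2*I*pi/7))*conj(exp(-2*I*pi/7)) + 1*(2 + 3*exp(-6*I*pi/7))*conj(exp(-6*I*pi/7)) + 1*(2 + 3*exp(4*I*pi/7))*conj(exp(4*I*pi/7))]
      = (1/7)[(5) + (3 + 2*exp(4*I*pi/7)) + (3 + 2*exp(-6*I*pi/7)) + (3 + 2*exp(-2*I*pi/7)) + (3 + 2*exp(2*I*pi/7)) + (3 + 2*exp(6*I*pi/7)) + (3 + 2*exp(-4*I*pi/7))] = 21/7 = 3
  <chi_rho, chi_6> = (1/7)[1*(5)*conj(1) + 1*(2 + 3*exp(-4*I*pi/7))*conj(exp(-2*I*pi/7)) + 1*(2 + 3*exp(6*I*pi/7))*conj(exp(-4*I*pi/7)) + 1*(2 + 3*exp(2*I*pi/7))*conj(exp(-6*I*pi/7)) + 1*(2 + 3*exp(-2*I*pi/7))*conj(exp(6*I*pi/7)) + 1*(2 + 3*exp(-6*I*pi/7))*conj(exp(4*I*pi/7)) + 1*(2 + 3*exp(4*I*pi/7))*conj(exp(2*I*pi/7))]
      = (1/7)[(5) + (3*exp(-2*I*pi/7) + 2*exp(2*I*pi/7)) + (3*exp(-4*I*pi/7) + 2*exp(4*I*pi/7)) + (3*exp(-6*I*pi/7) + 2*exp(6*I*pi/7)) + (2*exp(-6*I*pi/7) + 3*exp(6*I*pi/7)) + (2*exp(-4*I*pi/7) + 3*exp(4*I*pi/7)) + (2*exp(-2*I*pi/7) + 3*exp(2*I*pi/7))] = 0/7 = 0
(Exp terms are combined using exp(i*s)*conj(exp(i*t)) = exp(i*(s-t)), and sums of them are collapsed using the identity that for every m > 1 the m distinct m-th roots of unity sum to 0, e.g. 1 + exp(2*I*pi/3) + exp(-2*I*pi/3) = 0.)
Dimension check: dim(rho) = sum (mult * dim) = 2*1 + 0*1 + 0*1 + 0*1 + 0*1 + 3*1 + 0*1 = 5 = chi_rho(e) = 5.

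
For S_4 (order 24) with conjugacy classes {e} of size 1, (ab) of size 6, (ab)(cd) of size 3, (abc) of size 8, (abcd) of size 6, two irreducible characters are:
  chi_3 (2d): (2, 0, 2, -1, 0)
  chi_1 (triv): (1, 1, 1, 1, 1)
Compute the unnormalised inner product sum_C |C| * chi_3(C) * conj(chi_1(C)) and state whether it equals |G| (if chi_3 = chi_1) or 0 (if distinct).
Sum = 0; so <chi_3, chi_1> = 0 (distinct irreducibles are orthogonal).

Details: Compute term by term over conjugacy classes (|C| * chi_3(C) * conj(chi_1(C))):
  1*(2)*conj(1) + 6*(0)*conj(1) + 3*(2)*conj(1) + 8*(-1)*conj(1) + 6*(0)*conj(1)
  = (2) + (0) + (6) + (-8) + (0)
  = 0.
Dividing by |G| = 24 gives 0/24 = 0, matching the row-orthogonality relation <chi_3, chi_1> = [chi_3 = chi_1].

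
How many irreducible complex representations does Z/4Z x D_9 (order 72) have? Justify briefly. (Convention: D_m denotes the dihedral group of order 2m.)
24

Working: The number of irreducible complex representations of a finite group equals its number of conjugacy classes. For a direct product, #classes(G x H) = #classes(G) * #classes(H). Z/4Z has 4 classes (abelian), D_9 has 6 classes, so 4 * 6 = 24, so Z/4Z x D_9 (order 72) has exactly 24 irreducible complex representations.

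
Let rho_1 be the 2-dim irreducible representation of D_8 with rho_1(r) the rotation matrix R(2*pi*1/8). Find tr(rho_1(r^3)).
chi_{rho_1}(r^3) = 2*cos(2*pi*1*3/8) = -sqrt(2)

Argument: rho_1(r^3) is rotation by angle 2*pi*1*3/8, whose trace is 2*cos(2*pi*1*3/8) = -sqrt(2).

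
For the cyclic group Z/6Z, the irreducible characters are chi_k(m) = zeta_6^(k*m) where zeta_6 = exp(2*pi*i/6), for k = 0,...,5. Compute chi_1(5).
chi_1(5) = zeta_6^5 = exp(-I*pi/3)

Solution. chi_1(5) = zeta_6^(1*5) = zeta_6^5. Since zeta_6^6 = 1, this equals zeta_6^5 = exp(2*pi*i*5/6) = exp(-I*pi/3).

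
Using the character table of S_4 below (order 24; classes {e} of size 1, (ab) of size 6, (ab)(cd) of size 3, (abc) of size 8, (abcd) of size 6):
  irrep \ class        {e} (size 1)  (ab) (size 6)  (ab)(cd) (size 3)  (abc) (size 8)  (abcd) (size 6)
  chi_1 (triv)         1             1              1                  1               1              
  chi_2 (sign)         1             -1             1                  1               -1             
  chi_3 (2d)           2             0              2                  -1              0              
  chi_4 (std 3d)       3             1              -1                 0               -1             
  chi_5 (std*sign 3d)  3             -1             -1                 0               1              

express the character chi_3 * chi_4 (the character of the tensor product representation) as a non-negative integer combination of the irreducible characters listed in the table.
chi_3 tensor chi_4 = chi_4 + chi_5 (all other irreducibles have multiplicity 0).

Argument: The character of a tensor product is the pointwise product (chi_3 * chi_4)(C) = chi_3(C) * chi_4(C):
  {e}: (2)*(3), (ab): (0)*(1), (ab)(cd): (2)*(-1), (abc): (-1)*(0), (abcd): (0)*(-1)
so (chi_3 * chi_4) takes values
  {e} -> 6, (ab) -> 0, (ab)(cd) -> -2, (abc) -> 0, (abcd) -> 0.
Now take the inner product of this character with each irreducible chi from the table, <chi_3*chi_4, chi> = (1/24) sum_C |C| (chi_3*chi_4)(C) conj(chi(C)):
  <chi_3*chi_4, chi_1> = (1/24)[1*(6)*conj(1) + 6*(0)*conj(1) + 3*(-2)*conj(1) + 8*(0)*conj(1) + 6*(0)*conj(1)]
      = (1/24)[(6) + (0) + (-6) + (0) + (0)] = 0/24 = 0
  <chi_3*chi_4, chi_2> = (1/24)[1*(6)*conj(1) + 6*(0)*conj(-1) + 3*(-2)*conj(1) + 8*(0)*conj(1) + 6*(0)*conj(-1)]
      = (1/24)[(6) + (0) + (-6) + (0) + (0)] = 0/24 = 0
  <chi_3*chi_4, chi_3> = (1/24)[1*(6)*conj(2) + 6*(0)*conj(0) + 3*(-2)*conj(2) + 8*(0)*conj(-1) + 6*(0)*conj(0)]
      = (1/24)[(12) + (0) + (-12) + (0) + (0)] = 0/24 = 0
  <chi_3*chi_4, chi_4> = (1/24)[1*(6)*conj(3) + 6*(0)*conj(1) + 3*(-2)*conj(-1) + 8*(0)*conj(0) + 6*(0)*conj(-1)]
      = (1/24)[(18) + (0) + (6) + (0) + (0)] = 24/24 = 1
  <chi_3*chi_4, chi_5> = (1/24)[1*(6)*conj(3) + 6*(0)*conj(-1) + 3*(-2)*conj(-1) + 8*(0)*conj(0) + 6*(0)*conj(1)]
      = (1/24)[(18) + (0) + (6) + (0) + (0)] = 24/24 = 1
Hence the multiplicities are chi_4: 1, chi_5: 1. Dimension check: dim(chi_3)*dim(chi_4) = 2*3 = 6 and sum (mult * dim) = 1*3 + 1*3 = 6.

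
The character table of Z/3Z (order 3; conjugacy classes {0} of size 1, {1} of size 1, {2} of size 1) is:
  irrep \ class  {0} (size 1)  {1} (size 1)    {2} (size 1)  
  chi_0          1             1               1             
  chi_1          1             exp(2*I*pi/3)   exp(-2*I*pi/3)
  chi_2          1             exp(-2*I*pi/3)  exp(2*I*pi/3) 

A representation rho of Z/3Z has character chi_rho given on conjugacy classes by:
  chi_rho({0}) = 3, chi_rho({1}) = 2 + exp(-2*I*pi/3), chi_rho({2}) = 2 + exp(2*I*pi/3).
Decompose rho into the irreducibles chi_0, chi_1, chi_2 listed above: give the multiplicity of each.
Multiplicities: chi_0: 2, chi_1: 0, chi_2: 1.

Explanation: Use <chi_rho, chi> = (1/|G|) sum_C |C| * chi_rho(C) * conj(chi(C)) with |G| = 3 for each irreducible chi in the table:
  <chi_rho, chi_0> = (1/3)[1*(3)*conj(1) + 1*(2 + exp(-2*I*pi/3))*conj(1) + 1*(2 + exp(2*I*pi/3))*conj(1)]
      = (1/3)[(3) + (2 + exp(-2*I*pi/3)) + (2 + exp(2*I*pi/3))] = 6/3 = 2
  <chi_rho, chi_1> = (1/3)[1*(3)*conj(1) + 1*(2 + exp(-2*I*pi/3))*conj(exp(2*I*pi/3)) + 1*(2 + exp(2*I*pi/3))*conj(exp(-2*I*pi/3))]
      = (1/3)[(3) + (2*exp(-2*I*pi/3) + exp(2*I*pi/3)) + (exp(-2*I*pi/3) + 2*exp(2*I*pi/3))] = 0/3 = 0
  <chi_rho, chi_2> = (1/3)[1*(3)*conj(1) + 1*(2 + exp(-2*I*pi/3))*conj(exp(-2*I*pi/3)) + 1*(2 + exp(2*I*pi/3))*conj(exp(2*I*pi/3))]
      = (1/3)[(3) + (1 + 2*exp(2*I*pi/3)) + (1 + 2*exp(-2*I*pi/3))] = 3/3 = 1
(Exp terms are combined using exp(i*s)*conj(exp(i*t)) = exp(i*(s-t)), and sums of them are collapsed using the identity that for every m > 1 the m distinct m-th roots of unity sum to 0, e.g. 1 + exp(2*I*pi/3) + exp(-2*I*pi/3) = 0.)
Dimension check: dim(rho) = sum (mult * dim) = 2*1 + 0*1 + 1*1 = 3 = chi_rho(e) = 3.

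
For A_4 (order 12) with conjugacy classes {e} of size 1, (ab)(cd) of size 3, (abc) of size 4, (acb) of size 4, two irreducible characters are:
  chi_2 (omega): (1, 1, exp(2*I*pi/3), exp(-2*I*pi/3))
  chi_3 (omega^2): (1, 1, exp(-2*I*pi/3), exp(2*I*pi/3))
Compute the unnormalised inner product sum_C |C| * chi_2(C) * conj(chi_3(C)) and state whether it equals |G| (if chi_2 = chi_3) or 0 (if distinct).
Sum = 0; so <chi_2, chi_3> = 0 (distinct irreducibles are orthogonal).

Derivation: Compute term by term over conjugacy classes (|C| * chi_2(C) * conj(chi_3(C))):
  1*(1)*conj(1) + 3*(1)*conj(1) + 4*(exp(2*I*pi/3))*conj(exp(-2*I*pi/3)) + 4*(exp(-2*I*pi/3))*conj(exp(2*I*pi/3))
  = (1) + (3) + (4*exp(-2*I*pi/3)) + (4*exp(2*I*pi/3))
  = 0.
(Exp terms are combined using exp(i*s)*conj(exp(i*t)) = exp(i*(s-t)), and sums of them are collapsed using the identity that for every m > 1 the m distinct m-th roots of unity sum to 0, e.g. 1 + exp(2*I*pi/3) + exp(-2*I*pi/3) = 0.)
Dividing by |G| = 12 gives 0/12 = 0, matching the row-orthogonality relation <chi_2, chi_3> = [chi_2 = chi_3].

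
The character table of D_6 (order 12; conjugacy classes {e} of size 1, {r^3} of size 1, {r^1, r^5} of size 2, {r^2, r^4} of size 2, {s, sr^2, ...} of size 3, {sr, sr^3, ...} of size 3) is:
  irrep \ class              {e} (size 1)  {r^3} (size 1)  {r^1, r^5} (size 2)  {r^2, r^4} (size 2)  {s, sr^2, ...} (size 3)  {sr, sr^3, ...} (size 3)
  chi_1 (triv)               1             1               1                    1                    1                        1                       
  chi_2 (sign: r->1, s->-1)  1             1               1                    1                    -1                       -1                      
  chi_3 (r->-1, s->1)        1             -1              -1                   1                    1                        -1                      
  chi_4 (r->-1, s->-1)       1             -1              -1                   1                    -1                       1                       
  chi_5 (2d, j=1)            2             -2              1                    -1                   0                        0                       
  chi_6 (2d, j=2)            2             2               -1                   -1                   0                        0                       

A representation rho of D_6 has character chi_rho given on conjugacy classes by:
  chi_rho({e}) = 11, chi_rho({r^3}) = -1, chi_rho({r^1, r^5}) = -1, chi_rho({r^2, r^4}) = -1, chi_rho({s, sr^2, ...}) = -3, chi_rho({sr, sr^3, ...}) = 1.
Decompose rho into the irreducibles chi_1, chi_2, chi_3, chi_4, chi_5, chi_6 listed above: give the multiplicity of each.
Multiplicities: chi_1: 0, chi_2: 1, chi_3: 0, chi_4: 2, chi_5: 2, chi_6: 2.

Why: Use <chi_rho, chi> = (1/|G|) sum_C |C| * chi_rho(C) * conj(chi(C)) with |G| = 12 for each irreducible chi in the table:
  <chi_rho, chi_1> = (1/12)[1*(11)*conj(1) + 1*(-1)*conj(1) + 2*(-1)*conj(1) + 2*(-1)*conj(1) + 3*(-3)*conj(1) + 3*(1)*conj(1)]
      = (1/12)[(11) + (-1) + (-2) + (-2) + (-9) + (3)] = 0/12 = 0
  <chi_rho, chi_2> = (1/12)[1*(11)*conj(1) + 1*(-1)*conj(1) + 2*(-1)*conj(1) + 2*(-1)*conj(1) + 3*(-3)*conj(-1) + 3*(1)*conj(-1)]
      = (1/12)[(11) + (-1) + (-2) + (-2) + (9) + (-3)] = 12/12 = 1
  <chi_rho, chi_3> = (1/12)[1*(11)*conj(1) + 1*(-1)*conj(-1) + 2*(-1)*conj(-1) + 2*(-1)*conj(1) + 3*(-3)*conj(1) + 3*(1)*conj(-1)]
      = (1/12)[(11) + (1) + (2) + (-2) + (-9) + (-3)] = 0/12 = 0
  <chi_rho, chi_4> = (1/12)[1*(11)*conj(1) + 1*(-1)*conj(-1) + 2*(-1)*conj(-1) + 2*(-1)*conj(1) + 3*(-3)*conj(-1) + 3*(1)*conj(1)]
      = (1/12)[(11) + (1) + (2) + (-2) + (9) + (3)] = 24/12 = 2
  <chi_rho, chi_5> = (1/12)[1*(11)*conj(2) + 1*(-1)*conj(-2) + 2*(-1)*conj(1) + 2*(-1)*conj(-1) + 3*(-3)*conj(0) + 3*(1)*conj(0)]
      = (1/12)[(22) + (2) + (-2) + (2) + (0) + (0)] = 24/12 = 2
  <chi_rho, chi_6> = (1/12)[1*(11)*conj(2) + 1*(-1)*conj(2) + 2*(-1)*conj(-1) + 2*(-1)*conj(-1) + 3*(-3)*conj(0) + 3*(1)*conj(0)]
      = (1/12)[(22) + (-2) + (2) + (2) + (0) + (0)] = 24/12 = 2
Dimension check: dim(rho) = sum (mult * dim) = 0*1 + 1*1 + 0*1 + 2*1 + 2*2 + 2*2 = 11 = chi_rho(e) = 11.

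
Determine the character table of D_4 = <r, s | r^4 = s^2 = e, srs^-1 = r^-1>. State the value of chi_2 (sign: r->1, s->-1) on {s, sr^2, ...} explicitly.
Conjugacy classes: {e} of size 1, {r^2} of size 1, {r^1, r^3} of size 2, {s, sr^2, ...} of size 2, {sr, sr^3, ...} of size 2.
Character table:
  irrep \ class              {e} (size 1)  {r^2} (size 1)  {r^1, r^3} (size 2)  {s, sr^2, ...} (size 2)  {sr, sr^3, ...} (size 2)
  chi_1 (triv)               1             1               1                    1                        1                       
  chi_2 (sign: r->1, s->-1)  1             1               1                    -1                       -1                      
  chi_3 (r->-1, s->1)        1             1               -1                   1                        -1                      
  chi_4 (r->-1, s->-1)       1             1               -1                   -1                       1                       
  chi_5 (2d, j=1)            2             -2              0                    0                        0                       

Spot check: chi_2 (sign: r->1, s->-1) on {s, sr^2, ...} = -1.

Solution. D_4 has order 2*4 = 8 with 5 conjugacy classes, hence 5 irreducibles. Sum of squared dims 1 + 1 + 1 + 1 + 4 = 8 = |G|. Linear characters come from the abelianisation; the 2-dimensional irreps have character r^k -> 2*cos(2*pi*j*k/4), reflections -> 0.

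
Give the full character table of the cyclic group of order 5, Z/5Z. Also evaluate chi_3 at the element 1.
Character table of Z/5Z (irreps indexed chi_0,...,chi_4 with chi_k(m) = zeta_5^(k*m), zeta_5 = exp(2*pi*i/5)):
  irrep \ class  {0} (size 1)  {1} (size 1)    {2} (size 1)    {3} (size 1)    {4} (size 1)  
  chi_0          1             1               1               1               1             
  chi_1          1             exp(2*I*pi/5)   exp(4*I*pi/5)   exp(-4*I*pi/5)  exp(-2*I*pi/5)
  chi_2          1             exp(4*I*pi/5)   exp(-2*I*pi/5)  exp(2*I*pi/5)   exp(-4*I*pi/5)
  chi_3          1             exp(-4*I*pi/5)  exp(2*I*pi/5)   exp(-2*I*pi/5)  exp(4*I*pi/5) 
  chi_4          1             exp(-2*I*pi/5)  exp(-4*I*pi/5)  exp(4*I*pi/5)   exp(2*I*pi/5) 

Spot check: chi_3(1) = zeta_5^(3*1) = zeta_5^3 = exp(-4*I*pi/5).

Z/5Z is abelian, so all 5 irreducible complex representations are 1-dimensional. They are given by chi_k(m) = zeta_5^(k*m) for k = 0,...,4. Row orthogonality: sum_m chi_k(m) conj(chi_l(m)) = 5 * [k = l].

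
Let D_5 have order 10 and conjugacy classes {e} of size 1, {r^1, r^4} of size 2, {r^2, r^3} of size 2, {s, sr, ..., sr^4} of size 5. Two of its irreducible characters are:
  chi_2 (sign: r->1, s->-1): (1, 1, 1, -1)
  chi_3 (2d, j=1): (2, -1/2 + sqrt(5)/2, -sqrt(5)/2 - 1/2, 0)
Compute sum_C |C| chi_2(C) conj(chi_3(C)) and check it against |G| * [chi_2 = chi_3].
Sum = 0; so <chi_2, chi_3> = 0 (distinct irreducibles are orthogonal).

Solution. Compute term by term over conjugacy classes (|C| * chi_2(C) * conj(chi_3(C))):
  1*(1)*conj(2) + 2*(1)*conj(-1/2 + sqrt(5)/2) + 2*(1)*conj(-sqrt(5)/2 - 1/2) + 5*(-1)*conj(0)
  = (2) + (-1 + sqrt(5)) + (-sqrt(5) - 1) + (0)
  = 0.
Dividing by |G| = 10 gives 0/10 = 0, matching the row-orthogonality relation <chi_2, chi_3> = [chi_2 = chi_3].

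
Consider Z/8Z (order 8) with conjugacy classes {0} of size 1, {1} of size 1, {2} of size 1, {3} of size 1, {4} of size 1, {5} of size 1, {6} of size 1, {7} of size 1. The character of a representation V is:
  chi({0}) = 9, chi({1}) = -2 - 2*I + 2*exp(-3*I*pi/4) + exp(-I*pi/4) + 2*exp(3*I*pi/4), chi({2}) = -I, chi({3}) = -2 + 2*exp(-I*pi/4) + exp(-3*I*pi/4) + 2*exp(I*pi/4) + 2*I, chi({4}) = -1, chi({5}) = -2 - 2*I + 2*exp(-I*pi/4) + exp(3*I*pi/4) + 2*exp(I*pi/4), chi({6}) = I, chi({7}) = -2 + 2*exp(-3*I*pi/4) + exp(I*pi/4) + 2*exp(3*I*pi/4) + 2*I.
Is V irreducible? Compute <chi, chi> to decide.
Not irreducible (reducible): <chi, chi> = 17 > 1.

Working: <chi, chi> = (1/|G|) sum_C |C| * |chi(C)|^2 = (1/8)[1*|9|^2 + 1*|-2 - 2*I + 2*exp(-3*I*pi/4) + exp(-I*pi/4) + 2*exp(3*I*pi/4)|^2 + 1*|-I|^2 + 1*|-2 + 2*exp(-I*pi/4) + exp(-3*I*pi/4) + 2*exp(I*pi/4) + 2*I|^2 + 1*|-1|^2 + 1*|-2 - 2*I + 2*exp(-I*pi/4) + exp(3*I*pi/4) + 2*exp(I*pi/4)|^2 + 1*|I|^2 + 1*|-2 + 2*exp(-3*I*pi/4) + exp(I*pi/4) + 2*exp(3*I*pi/4) + 2*I|^2]
  = (1/8)[(81) + (13 - 10*exp(3*I*pi/4) - 2*exp(-I*pi/4) - 8*exp(-3*I*pi/4)) + (1) + (13 - 8*exp(I*pi/4) - 2*exp(3*I*pi/4) - 10*exp(-I*pi/4)) + (1) + (13 - 8*exp(I*pi/4) - 2*exp(3*I*pi/4) - 10*exp(-I*pi/4)) + (1) + (13 - 10*exp(3*I*pi/4) - 2*exp(-I*pi/4) - 8*exp(-3*I*pi/4))] = 136/8 = 17.
(Exp terms are combined using exp(i*s)*conj(exp(i*t)) = exp(i*(s-t)), and sums of them are collapsed using the identity that for every m > 1 the m distinct m-th roots of unity sum to 0, e.g. 1 + exp(2*I*pi/3) + exp(-2*I*pi/3) = 0.)
A character is irreducible iff <chi, chi> = 1, so this representation is reducible.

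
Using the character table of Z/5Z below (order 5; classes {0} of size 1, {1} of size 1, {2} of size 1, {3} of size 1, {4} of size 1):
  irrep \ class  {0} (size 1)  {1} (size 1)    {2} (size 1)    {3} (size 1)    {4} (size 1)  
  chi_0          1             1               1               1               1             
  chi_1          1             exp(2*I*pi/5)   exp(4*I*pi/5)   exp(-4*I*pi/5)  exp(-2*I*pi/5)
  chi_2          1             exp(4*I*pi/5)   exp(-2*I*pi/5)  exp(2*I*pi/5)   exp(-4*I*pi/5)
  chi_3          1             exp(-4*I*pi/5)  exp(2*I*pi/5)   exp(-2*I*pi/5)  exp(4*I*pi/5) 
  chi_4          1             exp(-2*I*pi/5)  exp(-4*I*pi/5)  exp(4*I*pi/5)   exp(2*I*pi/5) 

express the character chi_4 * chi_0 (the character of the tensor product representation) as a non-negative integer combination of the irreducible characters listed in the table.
chi_4 tensor chi_0 = chi_4 (all other irreducibles have multiplicity 0).

Reasoning: The character of a tensor product is the pointwise product (chi_4 * chi_0)(C) = chi_4(C) * chi_0(C):
  {0}: (1)*(1), {1}: (exp(-2*I*pi/5))*(1), {2}: (exp(-4*I*pi/5))*(1), {3}: (exp(4*I*pi/5))*(1), {4}: (exp(2*I*pi/5))*(1)
so (chi_4 * chi_0) takes values
  {0} -> 1, {1} -> exp(-2*I*pi/5), {2} -> exp(-4*I*pi/5), {3} -> exp(4*I*pi/5), {4} -> exp(2*I*pi/5).
Now take the inner product of this character with each irreducible chi from the table, <chi_4*chi_0, chi> = (1/5) sum_C |C| (chi_4*chi_0)(C) conj(chi(C)):
  <chi_4*chi_0, chi_0> = (1/5)[1*(1)*conj(1) + 1*(exp(-2*I*pi/5))*conj(1) + 1*(exp(-4*I*pi/5))*conj(1) + 1*(exp(4*I*pi/5))*conj(1) + 1*(exp(2*I*pi/5))*conj(1)]
      = (1/5)[(1) + (exp(-2*I*pi/5)) + (exp(-4*I*pi/5)) + (exp(4*I*pi/5)) + (exp(2*I*pi/5))] = 0/5 = 0
  <chi_4*chi_0, chi_1> = (1/5)[1*(1)*conj(1) + 1*(exp(-2*I*pi/5))*conj(exp(2*I*pi/5)) + 1*(exp(-4*I*pi/5))*conj(exp(4*I*pi/5)) + 1*(exp(4*I*pi/5))*conj(exp(-4*I*pi/5)) + 1*(exp(2*I*pi/5))*conj(exp(-2*I*pi/5))]
      = (1/5)[(1) + (exp(-4*I*pi/5)) + (exp(2*I*pi/5)) + (exp(-2*I*pi/5)) + (exp(4*I*pi/5))] = 0/5 = 0
  <chi_4*chi_0, chi_2> = (1/5)[1*(1)*conj(1) + 1*(exp(-2*I*pi/5))*conj(exp(4*I*pi/5)) + 1*(exp(-4*I*pi/5))*conj(exp(-2*I*pi/5)) + 1*(exp(4*I*pi/5))*conj(exp(2*I*pi/5)) + 1*(exp(2*I*pi/5))*conj(exp(-4*I*pi/5))]
      = (1/5)[(1) + (exp(4*I*pi/5)) + (exp(-2*I*pi/5)) + (exp(2*I*pi/5)) + (exp(-4*I*pi/5))] = 0/5 = 0
  <chi_4*chi_0, chi_3> = (1/5)[1*(1)*conj(1) + 1*(exp(-2*I*pi/5))*conj(exp(-4*I*pi/5)) + 1*(exp(-4*I*pi/5))*conj(exp(2*I*pi/5)) + 1*(exp(4*I*pi/5))*conj(exp(-2*I*pi/5)) + 1*(exp(2*I*pi/5))*conj(exp(4*I*pi/5))]
      = (1/5)[(1) + (exp(2*I*pi/5)) + (exp(4*I*pi/5)) + (exp(-4*I*pi/5)) + (exp(-2*I*pi/5))] = 0/5 = 0
  <chi_4*chi_0, chi_4> = (1/5)[1*(1)*conj(1) + 1*(exp(-2*I*pi/5))*conj(exp(-2*I*pi/5)) + 1*(exp(-4*I*pi/5))*conj(exp(-4*I*pi/5)) + 1*(exp(4*I*pi/5))*conj(exp(4*I*pi/5)) + 1*(exp(2*I*pi/5))*conj(exp(2*I*pi/5))]
      = (1/5)[(1) + (1) + (1) + (1) + (1)] = 5/5 = 1
(Exp terms are combined using exp(i*s)*conj(exp(i*t)) = exp(i*(s-t)), and sums of them are collapsed using the identity that for every m > 1 the m distinct m-th roots of unity sum to 0, e.g. 1 + exp(2*I*pi/3) + exp(-2*I*pi/3) = 0.)
Hence the multiplicities are chi_4: 1. Dimension check: dim(chi_4)*dim(chi_0) = 1*1 = 1 and sum (mult * dim) = 1*1 = 1.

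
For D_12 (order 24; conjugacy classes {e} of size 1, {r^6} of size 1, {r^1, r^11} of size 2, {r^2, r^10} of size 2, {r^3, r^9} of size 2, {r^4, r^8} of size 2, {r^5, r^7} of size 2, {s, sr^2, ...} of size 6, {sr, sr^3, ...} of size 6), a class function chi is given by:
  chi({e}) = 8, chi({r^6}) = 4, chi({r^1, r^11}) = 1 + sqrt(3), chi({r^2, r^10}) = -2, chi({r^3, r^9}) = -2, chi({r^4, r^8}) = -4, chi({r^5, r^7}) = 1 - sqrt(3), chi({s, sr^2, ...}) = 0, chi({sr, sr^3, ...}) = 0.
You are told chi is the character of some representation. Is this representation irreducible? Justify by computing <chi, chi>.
Not irreducible (reducible): <chi, chi> = 6 > 1.

Reasoning: <chi, chi> = (1/|G|) sum_C |C| * |chi(C)|^2 = (1/24)[1*|8|^2 + 1*|4|^2 + 2*|1 + sqrt(3)|^2 + 2*|-2|^2 + 2*|-2|^2 + 2*|-4|^2 + 2*|1 - sqrt(3)|^2 + 6*|0|^2 + 6*|0|^2]
  = (1/24)[(64) + (16) + (4*sqrt(3) + 8) + (8) + (8) + (32) + (8 - 4*sqrt(3)) + (0) + (0)] = 144/24 = 6.
A character is irreducible iff <chi, chi> = 1, so this representation is reducible.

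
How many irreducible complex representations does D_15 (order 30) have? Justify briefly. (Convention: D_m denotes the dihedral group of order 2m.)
9

The number of irreducible complex representations of a finite group equals its number of conjugacy classes. D_15 has 9 conjugacy classes ((n+3)/2 for n odd), so D_15 (order 30) has exactly 9 irreducible complex representations.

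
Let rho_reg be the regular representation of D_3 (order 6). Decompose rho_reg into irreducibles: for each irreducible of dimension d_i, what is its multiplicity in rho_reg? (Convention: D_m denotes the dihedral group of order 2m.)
Each irreducible V_i of dimension d_i appears with multiplicity d_i, i.e. rho_reg = (direct sum over all irreducibles V_i) d_i V_i. The irreducible dimensions for D_3 are 1, 1, 2: 2 irreducibles of dimension 1, each with multiplicity 1; 1 irreducible of dimension 2, with multiplicity 2. Total dimension 2*1*1 + 1*2*2 = 6 = |G|.

Working: General theorem: in the regular representation of a finite group G, each irreducible appears with multiplicity equal to its dimension. Check: dim(rho_reg) = sum d_i^2 = 1 + 1 + 4 = 6 = |G|.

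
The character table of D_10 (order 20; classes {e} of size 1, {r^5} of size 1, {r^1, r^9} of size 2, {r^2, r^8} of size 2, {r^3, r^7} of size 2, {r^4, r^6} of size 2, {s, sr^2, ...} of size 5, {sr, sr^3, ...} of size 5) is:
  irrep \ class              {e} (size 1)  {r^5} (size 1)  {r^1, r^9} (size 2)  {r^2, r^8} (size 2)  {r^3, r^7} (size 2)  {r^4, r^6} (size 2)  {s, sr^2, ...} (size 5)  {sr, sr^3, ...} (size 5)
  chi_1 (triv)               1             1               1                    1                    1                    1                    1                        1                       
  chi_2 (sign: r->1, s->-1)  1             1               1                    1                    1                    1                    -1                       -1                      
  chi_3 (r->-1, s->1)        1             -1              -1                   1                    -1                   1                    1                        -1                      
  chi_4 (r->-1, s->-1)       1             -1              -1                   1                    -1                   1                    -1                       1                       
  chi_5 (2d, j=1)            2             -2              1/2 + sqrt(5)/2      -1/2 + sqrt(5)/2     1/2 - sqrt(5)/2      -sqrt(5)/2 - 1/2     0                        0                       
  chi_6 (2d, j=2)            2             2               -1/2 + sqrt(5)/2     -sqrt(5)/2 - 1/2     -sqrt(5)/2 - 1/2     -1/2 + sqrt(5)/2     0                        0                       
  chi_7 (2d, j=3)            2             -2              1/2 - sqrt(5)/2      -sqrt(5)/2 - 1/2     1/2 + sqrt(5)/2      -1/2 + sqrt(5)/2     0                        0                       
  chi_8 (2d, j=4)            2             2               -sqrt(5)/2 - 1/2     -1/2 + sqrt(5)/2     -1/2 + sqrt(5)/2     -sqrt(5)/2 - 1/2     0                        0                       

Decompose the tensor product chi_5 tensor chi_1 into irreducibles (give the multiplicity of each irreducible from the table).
chi_5 tensor chi_1 = chi_5 (all other irreducibles have multiplicity 0).

Working: The character of a tensor product is the pointwise product (chi_5 * chi_1)(C) = chi_5(C) * chi_1(C):
  {e}: (2)*(1), {r^5}: (-2)*(1), {r^1, r^9}: (1/2 + sqrt(5)/2)*(1), {r^2, r^8}: (-1/2 + sqrt(5)/2)*(1), {r^3, r^7}: (1/2 - sqrt(5)/2)*(1), {r^4, r^6}: (-sqrt(5)/2 - 1/2)*(1), {s, sr^2, ...}: (0)*(1), {sr, sr^3, ...}: (0)*(1)
so (chi_5 * chi_1) takes values
  {e} -> 2, {r^5} -> -2, {r^1, r^9} -> 1/2 + sqrt(5)/2, {r^2, r^8} -> -1/2 + sqrt(5)/2, {r^3, r^7} -> 1/2 - sqrt(5)/2, {r^4, r^6} -> -sqrt(5)/2 - 1/2, {s, sr^2, ...} -> 0, {sr, sr^3, ...} -> 0.
Now take the inner product of this character with each irreducible chi from the table, <chi_5*chi_1, chi> = (1/20) sum_C |C| (chi_5*chi_1)(C) conj(chi(C)):
  <chi_5*chi_1, chi_1> = (1/20)[1*(2)*conj(1) + 1*(-2)*conj(1) + 2*(1/2 + sqrt(5)/2)*conj(1) + 2*(-1/2 + sqrt(5)/2)*conj(1) + 2*(1/2 - sqrt(5)/2)*conj(1) + 2*(-sqrt(5)/2 - 1/2)*conj(1) + 5*(0)*conj(1) + 5*(0)*conj(1)]
      = (1/20)[(2) + (-2) + (1 + sqrt(5)) + (-1 + sqrt(5)) + (1 - sqrt(5)) + (-sqrt(5) - 1) + (0) + (0)] = 0/20 = 0
  <chi_5*chi_1, chi_2> = (1/20)[1*(2)*conj(1) + 1*(-2)*conj(1) + 2*(1/2 + sqrt(5)/2)*conj(1) + 2*(-1/2 + sqrt(5)/2)*conj(1) + 2*(1/2 - sqrt(5)/2)*conj(1) + 2*(-sqrt(5)/2 - 1/2)*conj(1) + 5*(0)*conj(-1) + 5*(0)*conj(-1)]
      = (1/20)[(2) + (-2) + (1 + sqrt(5)) + (-1 + sqrt(5)) + (1 - sqrt(5)) + (-sqrt(5) - 1) + (0) + (0)] = 0/20 = 0
  <chi_5*chi_1, chi_3> = (1/20)[1*(2)*conj(1) + 1*(-2)*conj(-1) + 2*(1/2 + sqrt(5)/2)*conj(-1) + 2*(-1/2 + sqrt(5)/2)*conj(1) + 2*(1/2 - sqrt(5)/2)*conj(-1) + 2*(-sqrt(5)/2 - 1/2)*conj(1) + 5*(0)*conj(1) + 5*(0)*conj(-1)]
      = (1/20)[(2) + (2) + (-sqrt(5) - 1) + (-1 + sqrt(5)) + (-1 + sqrt(5)) + (-sqrt(5) - 1) + (0) + (0)] = 0/20 = 0
  <chi_5*chi_1, chi_4> = (1/20)[1*(2)*conj(1) + 1*(-2)*conj(-1) + 2*(1/2 + sqrt(5)/2)*conj(-1) + 2*(-1/2 + sqrt(5)/2)*conj(1) + 2*(1/2 - sqrt(5)/2)*conj(-1) + 2*(-sqrt(5)/2 - 1/2)*conj(1) + 5*(0)*conj(-1) + 5*(0)*conj(1)]
      = (1/20)[(2) + (2) + (-sqrt(5) - 1) + (-1 + sqrt(5)) + (-1 + sqrt(5)) + (-sqrt(5) - 1) + (0) + (0)] = 0/20 = 0
  <chi_5*chi_1, chi_5> = (1/20)[1*(2)*conj(2) + 1*(-2)*conj(-2) + 2*(1/2 + sqrt(5)/2)*conj(1/2 + sqrt(5)/2) + 2*(-1/2 + sqrt(5)/2)*conj(-1/2 + sqrt(5)/2) + 2*(1/2 - sqrt(5)/2)*conj(1/2 - sqrt(5)/2) + 2*(-sqrt(5)/2 - 1/2)*conj(-sqrt(5)/2 - 1/2) + 5*(0)*conj(0) + 5*(0)*conj(0)]
      = (1/20)[(4) + (4) + (sqrt(5) + 3) + (3 - sqrt(5)) + (3 - sqrt(5)) + (sqrt(5) + 3) + (0) + (0)] = 20/20 = 1
  <chi_5*chi_1, chi_6> = (1/20)[1*(2)*conj(2) + 1*(-2)*conj(2) + 2*(1/2 + sqrt(5)/2)*conj(-1/2 + sqrt(5)/2) + 2*(-1/2 + sqrt(5)/2)*conj(-sqrt(5)/2 - 1/2) + 2*(1/2 - sqrt(5)/2)*conj(-sqrt(5)/2 - 1/2) + 2*(-sqrt(5)/2 - 1/2)*conj(-1/2 + sqrt(5)/2) + 5*(0)*conj(0) + 5*(0)*conj(0)]
      = (1/20)[(4) + (-4) + (2) + (-2) + (2) + (-2) + (0) + (0)] = 0/20 = 0
  <chi_5*chi_1, chi_7> = (1/20)[1*(2)*conj(2) + 1*(-2)*conj(-2) + 2*(1/2 + sqrt(5)/2)*conj(1/2 - sqrt(5)/2) + 2*(-1/2 + sqrt(5)/2)*conj(-sqrt(5)/2 - 1/2) + 2*(1/2 - sqrt(5)/2)*conj(1/2 + sqrt(5)/2) + 2*(-sqrt(5)/2 - 1/2)*conj(-1/2 + sqrt(5)/2) + 5*(0)*conj(0) + 5*(0)*conj(0)]
      = (1/20)[(4) + (4) + (-2) + (-2) + (-2) + (-2) + (0) + (0)] = 0/20 = 0
  <chi_5*chi_1, chi_8> = (1/20)[1*(2)*conj(2) + 1*(-2)*conj(2) + 2*(1/2 + sqrt(5)/2)*conj(-sqrt(5)/2 - 1/2) + 2*(-1/2 + sqrt(5)/2)*conj(-1/2 + sqrt(5)/2) + 2*(1/2 - sqrt(5)/2)*conj(-1/2 + sqrt(5)/2) + 2*(-sqrt(5)/2 - 1/2)*conj(-sqrt(5)/2 - 1/2) + 5*(0)*conj(0) + 5*(0)*conj(0)]
      = (1/20)[(4) + (-4) + (-3 - sqrt(5)) + (3 - sqrt(5)) + (-3 + sqrt(5)) + (sqrt(5) + 3) + (0) + (0)] = 0/20 = 0
Hence the multiplicities are chi_5: 1. Dimension check: dim(chi_5)*dim(chi_1) = 2*1 = 2 and sum (mult * dim) = 1*2 = 2.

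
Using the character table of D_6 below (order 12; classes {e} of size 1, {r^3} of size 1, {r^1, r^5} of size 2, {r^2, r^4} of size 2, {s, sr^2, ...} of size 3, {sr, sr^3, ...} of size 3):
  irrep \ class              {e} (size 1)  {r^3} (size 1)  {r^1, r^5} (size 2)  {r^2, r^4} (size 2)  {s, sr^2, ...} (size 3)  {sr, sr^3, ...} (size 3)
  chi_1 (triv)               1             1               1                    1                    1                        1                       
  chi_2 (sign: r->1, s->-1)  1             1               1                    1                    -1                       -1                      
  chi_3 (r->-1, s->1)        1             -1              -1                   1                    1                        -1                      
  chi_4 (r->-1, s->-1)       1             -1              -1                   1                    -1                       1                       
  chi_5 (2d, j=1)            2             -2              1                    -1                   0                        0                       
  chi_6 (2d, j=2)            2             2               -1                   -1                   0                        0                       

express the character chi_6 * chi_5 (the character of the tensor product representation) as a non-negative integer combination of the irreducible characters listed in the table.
chi_6 tensor chi_5 = chi_3 + chi_4 + chi_5 (all other irreducibles have multiplicity 0).

Justification: The character of a tensor product is the pointwise product (chi_6 * chi_5)(C) = chi_6(C) * chi_5(C):
  {e}: (2)*(2), {r^3}: (2)*(-2), {r^1, r^5}: (-1)*(1), {r^2, r^4}: (-1)*(-1), {s, sr^2, ...}: (0)*(0), {sr, sr^3, ...}: (0)*(0)
so (chi_6 * chi_5) takes values
  {e} -> 4, {r^3} -> -4, {r^1, r^5} -> -1, {r^2, r^4} -> 1, {s, sr^2, ...} -> 0, {sr, sr^3, ...} -> 0.
Now take the inner product of this character with each irreducible chi from the table, <chi_6*chi_5, chi> = (1/12) sum_C |C| (chi_6*chi_5)(C) conj(chi(C)):
  <chi_6*chi_5, chi_1> = (1/12)[1*(4)*conj(1) + 1*(-4)*conj(1) + 2*(-1)*conj(1) + 2*(1)*conj(1) + 3*(0)*conj(1) + 3*(0)*conj(1)]
      = (1/12)[(4) + (-4) + (-2) + (2) + (0) + (0)] = 0/12 = 0
  <chi_6*chi_5, chi_2> = (1/12)[1*(4)*conj(1) + 1*(-4)*conj(1) + 2*(-1)*conj(1) + 2*(1)*conj(1) + 3*(0)*conj(-1) + 3*(0)*conj(-1)]
      = (1/12)[(4) + (-4) + (-2) + (2) + (0) + (0)] = 0/12 = 0
  <chi_6*chi_5, chi_3> = (1/12)[1*(4)*conj(1) + 1*(-4)*conj(-1) + 2*(-1)*conj(-1) + 2*(1)*conj(1) + 3*(0)*conj(1) + 3*(0)*conj(-1)]
      = (1/12)[(4) + (4) + (2) + (2) + (0) + (0)] = 12/12 = 1
  <chi_6*chi_5, chi_4> = (1/12)[1*(4)*conj(1) + 1*(-4)*conj(-1) + 2*(-1)*conj(-1) + 2*(1)*conj(1) + 3*(0)*conj(-1) + 3*(0)*conj(1)]
      = (1/12)[(4) + (4) + (2) + (2) + (0) + (0)] = 12/12 = 1
  <chi_6*chi_5, chi_5> = (1/12)[1*(4)*conj(2) + 1*(-4)*conj(-2) + 2*(-1)*conj(1) + 2*(1)*conj(-1) + 3*(0)*conj(0) + 3*(0)*conj(0)]
      = (1/12)[(8) + (8) + (-2) + (-2) + (0) + (0)] = 12/12 = 1
  <chi_6*chi_5, chi_6> = (1/12)[1*(4)*conj(2) + 1*(-4)*conj(2) + 2*(-1)*conj(-1) + 2*(1)*conj(-1) + 3*(0)*conj(0) + 3*(0)*conj(0)]
      = (1/12)[(8) + (-8) + (2) + (-2) + (0) + (0)] = 0/12 = 0
Hence the multiplicities are chi_3: 1, chi_4: 1, chi_5: 1. Dimension check: dim(chi_6)*dim(chi_5) = 2*2 = 4 and sum (mult * dim) = 1*1 + 1*1 + 1*2 = 4.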